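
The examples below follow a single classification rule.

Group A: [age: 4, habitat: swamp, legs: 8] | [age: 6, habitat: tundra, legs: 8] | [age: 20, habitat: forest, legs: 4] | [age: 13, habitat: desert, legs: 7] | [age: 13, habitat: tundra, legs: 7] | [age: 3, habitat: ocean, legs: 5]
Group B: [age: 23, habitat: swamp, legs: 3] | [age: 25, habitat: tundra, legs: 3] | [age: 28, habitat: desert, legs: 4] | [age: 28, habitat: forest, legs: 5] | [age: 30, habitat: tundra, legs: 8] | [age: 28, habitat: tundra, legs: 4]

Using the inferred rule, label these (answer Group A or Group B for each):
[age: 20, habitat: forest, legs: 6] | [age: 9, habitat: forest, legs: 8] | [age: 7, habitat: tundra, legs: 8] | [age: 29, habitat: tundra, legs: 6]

Group A, Group A, Group A, Group B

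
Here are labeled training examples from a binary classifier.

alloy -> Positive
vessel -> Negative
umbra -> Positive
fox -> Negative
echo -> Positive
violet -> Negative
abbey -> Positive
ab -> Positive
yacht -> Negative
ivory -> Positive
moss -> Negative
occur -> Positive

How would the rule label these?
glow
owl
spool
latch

Negative, Positive, Negative, Negative

Every 'Positive' example satisfies: starts with a vowel. None of the 'Negative' examples do.
Negative: glow, since starts with 'g'.
Positive: owl, since starts with 'o'.
Negative: spool, since starts with 's'.
Negative: latch, since starts with 'l'.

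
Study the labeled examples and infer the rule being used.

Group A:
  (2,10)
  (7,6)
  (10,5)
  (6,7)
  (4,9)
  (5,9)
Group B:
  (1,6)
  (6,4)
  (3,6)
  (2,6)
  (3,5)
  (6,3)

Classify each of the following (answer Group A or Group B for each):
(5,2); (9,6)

A rule that fits every label: sum ≥ 12 — true of each 'Group A' example, false of each 'Group B' one.
Group B: (5,2), since 5+2 = 7.
Group A: (9,6), since 9+6 = 15.

Group B, Group A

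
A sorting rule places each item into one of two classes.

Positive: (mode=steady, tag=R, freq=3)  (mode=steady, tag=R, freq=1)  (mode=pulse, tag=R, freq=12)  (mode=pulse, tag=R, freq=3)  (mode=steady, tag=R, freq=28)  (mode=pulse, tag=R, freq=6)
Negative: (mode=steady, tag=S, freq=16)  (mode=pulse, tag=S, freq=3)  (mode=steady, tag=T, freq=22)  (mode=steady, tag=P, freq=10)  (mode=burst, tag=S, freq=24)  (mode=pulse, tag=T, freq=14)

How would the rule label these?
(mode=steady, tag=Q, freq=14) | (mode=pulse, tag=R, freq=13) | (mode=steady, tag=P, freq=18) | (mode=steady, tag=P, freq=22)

Negative, Positive, Negative, Negative

All 'Positive' examples share one property — tag is R — and every 'Negative' example lacks it.
(mode=steady, tag=Q, freq=14) → tag is Q → Negative. (mode=pulse, tag=R, freq=13) → tag is R → Positive. (mode=steady, tag=P, freq=18) → tag is P → Negative. (mode=steady, tag=P, freq=22) → tag is P → Negative.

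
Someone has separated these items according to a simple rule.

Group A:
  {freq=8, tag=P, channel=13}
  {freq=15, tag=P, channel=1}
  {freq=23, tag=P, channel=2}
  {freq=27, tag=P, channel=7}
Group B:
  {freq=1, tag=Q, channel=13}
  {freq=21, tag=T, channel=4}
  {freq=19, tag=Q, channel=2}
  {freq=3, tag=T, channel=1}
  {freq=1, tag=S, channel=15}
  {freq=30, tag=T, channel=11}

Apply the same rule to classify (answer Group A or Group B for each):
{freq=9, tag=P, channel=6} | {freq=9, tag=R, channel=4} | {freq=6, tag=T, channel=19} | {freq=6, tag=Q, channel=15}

Group A, Group B, Group B, Group B

Looking at the examples, the only property every 'Group A' case has and every 'Group B' case lacks is: tag is P.
{freq=9, tag=P, channel=6}: tag is P — has this property, so Group A. {freq=9, tag=R, channel=4}: tag is R — fails this test, so Group B. {freq=6, tag=T, channel=19}: tag is T — fails this test, so Group B. {freq=6, tag=Q, channel=15}: tag is Q — fails this test, so Group B.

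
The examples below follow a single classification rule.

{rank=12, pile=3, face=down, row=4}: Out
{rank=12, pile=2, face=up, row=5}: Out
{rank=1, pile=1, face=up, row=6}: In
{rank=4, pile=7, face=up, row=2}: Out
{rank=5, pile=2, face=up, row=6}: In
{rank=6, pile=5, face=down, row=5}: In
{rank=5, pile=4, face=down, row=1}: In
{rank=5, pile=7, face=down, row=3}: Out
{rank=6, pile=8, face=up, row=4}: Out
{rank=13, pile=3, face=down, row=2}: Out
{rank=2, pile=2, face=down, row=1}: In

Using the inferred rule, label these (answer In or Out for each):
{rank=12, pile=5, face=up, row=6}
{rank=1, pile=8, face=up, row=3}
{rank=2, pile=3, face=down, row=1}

Out, Out, In

A rule that fits every label: rank ≤ 6 AND pile ≤ 5 — true of each 'In' example, false of each 'Out' one.
{rank=12, pile=5, face=up, row=6} — rank = 12, pile = 5, hence Out. {rank=1, pile=8, face=up, row=3} — rank = 1, pile = 8, hence Out. {rank=2, pile=3, face=down, row=1} — rank = 2, pile = 3, hence In.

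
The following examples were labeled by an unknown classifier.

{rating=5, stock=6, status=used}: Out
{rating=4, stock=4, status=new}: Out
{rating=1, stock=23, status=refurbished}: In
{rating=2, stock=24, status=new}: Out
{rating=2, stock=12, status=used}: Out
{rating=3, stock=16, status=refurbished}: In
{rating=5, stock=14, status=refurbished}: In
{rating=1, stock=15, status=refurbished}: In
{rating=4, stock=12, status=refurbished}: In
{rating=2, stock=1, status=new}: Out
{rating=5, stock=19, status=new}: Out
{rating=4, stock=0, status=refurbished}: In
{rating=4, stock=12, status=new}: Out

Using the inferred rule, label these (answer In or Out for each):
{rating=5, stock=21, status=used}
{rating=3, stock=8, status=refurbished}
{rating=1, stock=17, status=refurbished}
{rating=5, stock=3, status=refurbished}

Out, In, In, In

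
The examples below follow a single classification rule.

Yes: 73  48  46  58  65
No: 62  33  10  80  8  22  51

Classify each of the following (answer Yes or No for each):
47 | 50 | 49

The pattern is that an item is 'Yes' exactly when: digit sum ≥ 9.
47: digit sum 4+7 = 11 — fits, so Yes. 50: digit sum 5+0 = 5 — doesn't match, so No. 49: digit sum 4+9 = 13 — fits, so Yes.

Yes, No, Yes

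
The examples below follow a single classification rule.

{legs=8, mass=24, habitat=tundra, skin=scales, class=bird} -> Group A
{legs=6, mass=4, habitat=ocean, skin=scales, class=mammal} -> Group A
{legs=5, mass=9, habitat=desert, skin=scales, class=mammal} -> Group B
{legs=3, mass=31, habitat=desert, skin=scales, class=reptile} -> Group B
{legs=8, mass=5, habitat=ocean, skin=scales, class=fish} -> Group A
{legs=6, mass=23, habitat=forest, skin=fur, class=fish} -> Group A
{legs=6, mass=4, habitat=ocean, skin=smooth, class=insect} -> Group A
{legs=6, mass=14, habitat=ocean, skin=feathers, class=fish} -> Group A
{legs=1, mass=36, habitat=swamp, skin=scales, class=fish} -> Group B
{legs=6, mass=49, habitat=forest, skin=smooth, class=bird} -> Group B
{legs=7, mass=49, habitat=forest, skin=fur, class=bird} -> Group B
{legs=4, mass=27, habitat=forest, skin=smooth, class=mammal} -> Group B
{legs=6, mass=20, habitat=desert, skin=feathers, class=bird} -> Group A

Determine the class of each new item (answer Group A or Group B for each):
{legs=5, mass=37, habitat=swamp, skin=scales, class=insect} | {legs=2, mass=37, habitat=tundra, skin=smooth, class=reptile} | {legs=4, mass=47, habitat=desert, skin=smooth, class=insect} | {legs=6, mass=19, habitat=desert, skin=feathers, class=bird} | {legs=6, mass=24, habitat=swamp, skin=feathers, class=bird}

Group B, Group B, Group B, Group A, Group A

The distinguishing property — mass ≤ 24 AND legs ≥ 6 — holds for all the 'Group A' cases and none of the 'Group B' cases.
{legs=5, mass=37, habitat=swamp, skin=scales, class=insect}: mass = 37, legs = 5, does not fit → Group B. {legs=2, mass=37, habitat=tundra, skin=smooth, class=reptile}: mass = 37, legs = 2, does not fit → Group B. {legs=4, mass=47, habitat=desert, skin=smooth, class=insect}: mass = 47, legs = 4, does not fit → Group B. {legs=6, mass=19, habitat=desert, skin=feathers, class=bird}: mass = 19, legs = 6, fits → Group A. {legs=6, mass=24, habitat=swamp, skin=feathers, class=bird}: mass = 24, legs = 6, fits → Group A.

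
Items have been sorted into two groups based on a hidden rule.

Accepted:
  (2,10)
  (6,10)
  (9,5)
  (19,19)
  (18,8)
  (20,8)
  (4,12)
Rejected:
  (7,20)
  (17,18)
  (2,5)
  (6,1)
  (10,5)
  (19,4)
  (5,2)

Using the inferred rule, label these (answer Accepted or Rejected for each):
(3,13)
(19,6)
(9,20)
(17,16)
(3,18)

Checking candidate rules against both groups, what survives is: sum is even.

Accepted, Rejected, Rejected, Rejected, Rejected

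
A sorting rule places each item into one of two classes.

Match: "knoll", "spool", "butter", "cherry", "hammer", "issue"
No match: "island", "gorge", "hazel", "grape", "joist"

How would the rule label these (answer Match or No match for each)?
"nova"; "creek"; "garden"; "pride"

No match, Match, No match, No match

The distinguishing property — has a double letter — holds for all the 'Match' cases and none of the 'No match' cases.
"nova" → no doubled letter → No match.
"creek" → 'ee' doubled → Match.
"garden" → no doubled letter → No match.
"pride" → no doubled letter → No match.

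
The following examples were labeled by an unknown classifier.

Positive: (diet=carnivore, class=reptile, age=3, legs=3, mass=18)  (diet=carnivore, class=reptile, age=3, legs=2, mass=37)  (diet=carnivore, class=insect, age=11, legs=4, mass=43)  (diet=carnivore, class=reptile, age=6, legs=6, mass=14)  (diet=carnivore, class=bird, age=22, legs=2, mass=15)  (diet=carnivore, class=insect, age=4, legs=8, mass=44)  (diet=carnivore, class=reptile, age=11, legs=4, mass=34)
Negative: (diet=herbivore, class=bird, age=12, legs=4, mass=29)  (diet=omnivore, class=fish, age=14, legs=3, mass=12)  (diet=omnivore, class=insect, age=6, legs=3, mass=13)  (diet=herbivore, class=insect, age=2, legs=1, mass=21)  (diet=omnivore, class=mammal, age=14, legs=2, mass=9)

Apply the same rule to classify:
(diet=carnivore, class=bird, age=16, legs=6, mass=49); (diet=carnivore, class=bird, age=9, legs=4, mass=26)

Positive, Positive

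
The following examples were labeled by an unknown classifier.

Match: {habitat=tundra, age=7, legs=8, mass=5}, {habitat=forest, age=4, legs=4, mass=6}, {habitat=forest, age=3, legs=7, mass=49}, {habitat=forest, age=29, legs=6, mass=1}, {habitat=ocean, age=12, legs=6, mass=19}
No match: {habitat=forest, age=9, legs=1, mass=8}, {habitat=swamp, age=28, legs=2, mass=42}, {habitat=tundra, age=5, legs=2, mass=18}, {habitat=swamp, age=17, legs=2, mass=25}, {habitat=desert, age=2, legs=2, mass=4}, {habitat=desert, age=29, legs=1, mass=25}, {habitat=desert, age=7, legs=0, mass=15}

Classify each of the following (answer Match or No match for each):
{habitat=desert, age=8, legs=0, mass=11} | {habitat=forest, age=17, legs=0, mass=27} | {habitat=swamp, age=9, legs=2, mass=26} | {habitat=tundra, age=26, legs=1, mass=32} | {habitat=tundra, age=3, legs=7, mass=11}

The common property of the 'Match' items is: legs ≥ 4. No 'No match' item has it.

No match, No match, No match, No match, Match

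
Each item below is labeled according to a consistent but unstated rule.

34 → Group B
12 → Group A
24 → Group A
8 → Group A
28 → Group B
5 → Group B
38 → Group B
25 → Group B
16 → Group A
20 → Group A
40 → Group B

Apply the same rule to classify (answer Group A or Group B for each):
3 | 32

One predicate separates the groups cleanly: even AND at most 24.

Group B, Group B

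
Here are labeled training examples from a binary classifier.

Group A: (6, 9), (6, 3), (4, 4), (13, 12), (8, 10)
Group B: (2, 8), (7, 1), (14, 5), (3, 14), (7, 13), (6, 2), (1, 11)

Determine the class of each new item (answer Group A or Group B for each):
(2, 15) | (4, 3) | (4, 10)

Group B, Group A, Group B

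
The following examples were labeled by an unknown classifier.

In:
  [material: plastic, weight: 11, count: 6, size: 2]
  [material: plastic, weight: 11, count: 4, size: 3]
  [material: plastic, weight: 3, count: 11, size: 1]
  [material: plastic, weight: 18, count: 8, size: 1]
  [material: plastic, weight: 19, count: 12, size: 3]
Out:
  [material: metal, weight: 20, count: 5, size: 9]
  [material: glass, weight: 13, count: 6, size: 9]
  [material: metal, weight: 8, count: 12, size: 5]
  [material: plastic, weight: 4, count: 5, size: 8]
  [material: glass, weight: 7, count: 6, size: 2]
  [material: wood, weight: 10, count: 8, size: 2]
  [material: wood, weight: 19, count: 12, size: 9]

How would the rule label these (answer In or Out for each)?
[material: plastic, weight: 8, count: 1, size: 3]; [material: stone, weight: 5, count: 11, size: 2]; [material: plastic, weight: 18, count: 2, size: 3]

The distinguishing property — material is plastic AND size ≤ 3 — holds for all the 'In' cases and none of the 'Out' cases.
[material: plastic, weight: 8, count: 1, size: 3] → material is plastic, size = 3 → In.
[material: stone, weight: 5, count: 11, size: 2] → material is stone, size = 2 → Out.
[material: plastic, weight: 18, count: 2, size: 3] → material is plastic, size = 3 → In.

In, Out, In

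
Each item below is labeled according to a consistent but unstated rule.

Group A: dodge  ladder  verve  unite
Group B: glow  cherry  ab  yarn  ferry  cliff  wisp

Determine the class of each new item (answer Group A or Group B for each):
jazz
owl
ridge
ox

Group B, Group B, Group A, Group B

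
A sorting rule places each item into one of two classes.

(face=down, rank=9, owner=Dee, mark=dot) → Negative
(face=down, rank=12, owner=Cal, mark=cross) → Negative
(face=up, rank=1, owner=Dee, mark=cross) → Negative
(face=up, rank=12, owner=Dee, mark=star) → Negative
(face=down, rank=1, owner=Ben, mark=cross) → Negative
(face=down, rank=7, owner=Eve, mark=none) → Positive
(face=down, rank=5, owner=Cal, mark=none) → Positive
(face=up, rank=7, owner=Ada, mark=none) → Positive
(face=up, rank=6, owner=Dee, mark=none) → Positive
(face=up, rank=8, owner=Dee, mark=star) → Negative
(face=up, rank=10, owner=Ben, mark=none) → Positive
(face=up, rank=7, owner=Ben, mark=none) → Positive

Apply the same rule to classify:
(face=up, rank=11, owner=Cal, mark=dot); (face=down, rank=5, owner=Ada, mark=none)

The distinguishing property — mark is none — holds for all the 'Positive' cases and none of the 'Negative' cases.

Negative, Positive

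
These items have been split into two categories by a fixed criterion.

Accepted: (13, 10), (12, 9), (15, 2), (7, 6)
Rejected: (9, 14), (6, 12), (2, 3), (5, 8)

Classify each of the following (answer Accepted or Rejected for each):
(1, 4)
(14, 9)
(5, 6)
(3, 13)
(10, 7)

One predicate separates the groups cleanly: first > second.
(1, 4): 1 < 4, fails the rule → Rejected.
(14, 9): 14 > 9, meets the rule → Accepted.
(5, 6): 5 < 6, fails the rule → Rejected.
(3, 13): 3 < 13, fails the rule → Rejected.
(10, 7): 10 > 7, meets the rule → Accepted.

Rejected, Accepted, Rejected, Rejected, Accepted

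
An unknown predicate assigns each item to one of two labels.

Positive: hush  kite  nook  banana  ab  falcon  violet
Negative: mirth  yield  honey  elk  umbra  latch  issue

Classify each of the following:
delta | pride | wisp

Negative, Negative, Positive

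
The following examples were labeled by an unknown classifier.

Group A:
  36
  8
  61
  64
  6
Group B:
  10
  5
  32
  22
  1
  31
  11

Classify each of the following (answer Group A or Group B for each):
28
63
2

Group A, Group A, Group B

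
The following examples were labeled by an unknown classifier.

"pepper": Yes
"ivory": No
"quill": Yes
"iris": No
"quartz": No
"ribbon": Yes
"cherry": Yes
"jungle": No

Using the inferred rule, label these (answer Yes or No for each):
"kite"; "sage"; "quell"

The distinguishing property — has a double letter — holds for all the 'Yes' cases and none of the 'No' cases.
"kite": No (no doubled letter).
"sage": No (no doubled letter).
"quell": Yes ('ll' doubled).

No, No, Yes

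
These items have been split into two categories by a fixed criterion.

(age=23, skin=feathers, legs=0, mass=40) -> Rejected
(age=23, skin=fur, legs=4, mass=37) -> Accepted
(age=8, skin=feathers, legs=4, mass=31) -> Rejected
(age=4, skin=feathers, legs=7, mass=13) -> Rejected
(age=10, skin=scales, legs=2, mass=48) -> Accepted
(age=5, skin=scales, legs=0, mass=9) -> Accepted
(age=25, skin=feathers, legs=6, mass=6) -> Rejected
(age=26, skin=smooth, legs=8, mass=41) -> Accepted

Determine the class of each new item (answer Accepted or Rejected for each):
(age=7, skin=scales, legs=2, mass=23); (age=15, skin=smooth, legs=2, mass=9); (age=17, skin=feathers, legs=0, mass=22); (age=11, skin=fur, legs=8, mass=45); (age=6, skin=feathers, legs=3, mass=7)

The common property of the 'Accepted' items is: skin is not feathers. No 'Rejected' item has it.

Accepted, Accepted, Rejected, Accepted, Rejected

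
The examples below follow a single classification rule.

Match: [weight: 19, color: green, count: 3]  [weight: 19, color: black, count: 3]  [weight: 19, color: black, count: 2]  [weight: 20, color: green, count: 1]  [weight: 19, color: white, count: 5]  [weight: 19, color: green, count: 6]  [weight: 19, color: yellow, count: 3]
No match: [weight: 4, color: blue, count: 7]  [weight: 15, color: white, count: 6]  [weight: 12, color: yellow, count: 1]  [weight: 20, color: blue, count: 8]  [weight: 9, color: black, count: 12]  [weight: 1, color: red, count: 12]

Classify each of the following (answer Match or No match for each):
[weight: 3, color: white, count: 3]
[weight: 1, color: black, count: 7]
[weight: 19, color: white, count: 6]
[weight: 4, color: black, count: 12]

The simplest hypothesis consistent with all the labels is: weight ≥ 19 AND count ≤ 6.
[weight: 3, color: white, count: 3] → weight = 3, count = 3 → No match.
[weight: 1, color: black, count: 7] → weight = 1, count = 7 → No match.
[weight: 19, color: white, count: 6] → weight = 19, count = 6 → Match.
[weight: 4, color: black, count: 12] → weight = 4, count = 12 → No match.

No match, No match, Match, No match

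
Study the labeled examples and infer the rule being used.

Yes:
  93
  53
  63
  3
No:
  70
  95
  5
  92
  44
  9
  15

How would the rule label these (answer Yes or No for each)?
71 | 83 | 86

No, Yes, No

The pattern is that an item is 'Yes' exactly when: ends in digit 3.
71: last digit 1, does not satisfy this → No. 83: last digit 3, matches → Yes. 86: last digit 6, does not satisfy this → No.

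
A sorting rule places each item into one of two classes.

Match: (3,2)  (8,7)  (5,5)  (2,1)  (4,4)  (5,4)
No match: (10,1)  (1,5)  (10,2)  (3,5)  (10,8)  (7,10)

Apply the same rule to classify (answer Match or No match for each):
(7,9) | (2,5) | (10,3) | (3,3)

A rule that fits every label: |first − second| ≤ 1 — true of each 'Match' example, false of each 'No match' one.
(7,9): No match (|7−9| = 2). (2,5): No match (|2−5| = 3). (10,3): No match (|10−3| = 7). (3,3): Match (|3−3| = 0).

No match, No match, No match, Match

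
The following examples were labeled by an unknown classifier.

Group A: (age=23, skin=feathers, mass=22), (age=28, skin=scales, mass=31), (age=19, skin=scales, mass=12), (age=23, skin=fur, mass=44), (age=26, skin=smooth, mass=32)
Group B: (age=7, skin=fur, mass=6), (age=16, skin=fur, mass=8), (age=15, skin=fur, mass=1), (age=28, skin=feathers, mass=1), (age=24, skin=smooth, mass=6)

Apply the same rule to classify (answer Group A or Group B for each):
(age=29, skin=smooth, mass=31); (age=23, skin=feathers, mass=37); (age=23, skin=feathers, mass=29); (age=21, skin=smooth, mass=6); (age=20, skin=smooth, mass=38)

'Group A' ⟺ mass ≥ 12.
(age=29, skin=smooth, mass=31): mass = 31 — qualifies, so Group A. (age=23, skin=feathers, mass=37): mass = 37 — qualifies, so Group A. (age=23, skin=feathers, mass=29): mass = 29 — qualifies, so Group A. (age=21, skin=smooth, mass=6): mass = 6 — doesn't match, so Group B. (age=20, skin=smooth, mass=38): mass = 38 — qualifies, so Group A.

Group A, Group A, Group A, Group B, Group A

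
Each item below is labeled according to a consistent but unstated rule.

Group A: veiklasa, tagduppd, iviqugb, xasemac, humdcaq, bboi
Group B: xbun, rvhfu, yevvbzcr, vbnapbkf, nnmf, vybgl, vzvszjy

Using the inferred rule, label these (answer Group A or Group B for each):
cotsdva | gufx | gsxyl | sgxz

Rule: has ≥ 2 vowels. This holds for each 'Group A' example and fails for each 'Group B' one.
cotsdva: 2 vowels — matches, so Group A. gufx: 1 vowel — does not satisfy this, so Group B. gsxyl: 0 vowels — does not satisfy this, so Group B. sgxz: 0 vowels — does not satisfy this, so Group B.

Group A, Group B, Group B, Group B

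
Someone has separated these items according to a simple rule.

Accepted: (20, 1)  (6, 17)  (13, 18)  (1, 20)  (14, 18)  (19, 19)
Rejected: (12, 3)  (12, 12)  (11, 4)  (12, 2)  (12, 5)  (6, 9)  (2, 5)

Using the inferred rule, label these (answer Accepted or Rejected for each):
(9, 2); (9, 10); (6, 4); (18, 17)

Rejected, Rejected, Rejected, Accepted

The common property of the 'Accepted' items is: max ≥ 13. No 'Rejected' item has it.
(9, 2): max 9, doesn't qualify → Rejected. (9, 10): max 10, doesn't qualify → Rejected. (6, 4): max 6, doesn't qualify → Rejected. (18, 17): max 18, passes → Accepted.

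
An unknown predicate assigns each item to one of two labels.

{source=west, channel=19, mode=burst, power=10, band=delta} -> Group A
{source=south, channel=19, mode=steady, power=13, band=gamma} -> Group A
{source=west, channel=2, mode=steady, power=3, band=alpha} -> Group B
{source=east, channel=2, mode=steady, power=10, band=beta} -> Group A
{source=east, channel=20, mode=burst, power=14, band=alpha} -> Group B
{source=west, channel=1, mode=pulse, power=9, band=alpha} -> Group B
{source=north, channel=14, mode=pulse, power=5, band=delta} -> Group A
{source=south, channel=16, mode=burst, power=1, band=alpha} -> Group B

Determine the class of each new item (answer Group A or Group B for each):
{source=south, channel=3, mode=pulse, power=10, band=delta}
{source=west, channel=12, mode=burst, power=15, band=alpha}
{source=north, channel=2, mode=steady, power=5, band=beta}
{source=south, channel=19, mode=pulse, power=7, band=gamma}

Group A, Group B, Group A, Group A

One predicate separates the groups cleanly: band is not alpha.
{source=south, channel=3, mode=pulse, power=10, band=delta} — band is delta, hence Group A.
{source=west, channel=12, mode=burst, power=15, band=alpha} — band is alpha, hence Group B.
{source=north, channel=2, mode=steady, power=5, band=beta} — band is beta, hence Group A.
{source=south, channel=19, mode=pulse, power=7, band=gamma} — band is gamma, hence Group A.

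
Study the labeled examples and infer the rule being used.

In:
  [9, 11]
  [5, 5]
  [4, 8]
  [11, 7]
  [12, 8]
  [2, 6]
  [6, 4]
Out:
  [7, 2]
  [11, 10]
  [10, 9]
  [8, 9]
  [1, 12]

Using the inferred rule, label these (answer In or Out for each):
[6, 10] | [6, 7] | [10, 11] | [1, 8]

The distinguishing property — sum is even — holds for all the 'In' cases and none of the 'Out' cases.
In: [6, 10], since 6+10 = 16. Out: [6, 7], since 6+7 = 13. Out: [10, 11], since 10+11 = 21. Out: [1, 8], since 1+8 = 9.

In, Out, Out, Out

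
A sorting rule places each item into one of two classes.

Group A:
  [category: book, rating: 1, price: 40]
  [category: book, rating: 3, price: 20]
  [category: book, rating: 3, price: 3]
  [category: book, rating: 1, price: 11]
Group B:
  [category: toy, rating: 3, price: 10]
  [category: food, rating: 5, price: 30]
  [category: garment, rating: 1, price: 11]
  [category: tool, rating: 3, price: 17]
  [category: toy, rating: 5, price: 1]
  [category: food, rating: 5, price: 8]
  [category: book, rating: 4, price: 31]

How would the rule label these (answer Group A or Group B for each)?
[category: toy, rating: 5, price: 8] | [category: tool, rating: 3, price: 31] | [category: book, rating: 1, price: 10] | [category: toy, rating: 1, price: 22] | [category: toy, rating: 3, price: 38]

All 'Group A' examples share one property — category is book AND rating ≤ 3 — and every 'Group B' example lacks it.
[category: toy, rating: 5, price: 8]: category is toy, rating = 5, does not fit → Group B.
[category: tool, rating: 3, price: 31]: category is tool, rating = 3, does not fit → Group B.
[category: book, rating: 1, price: 10]: category is book, rating = 1, qualifies → Group A.
[category: toy, rating: 1, price: 22]: category is toy, rating = 1, does not fit → Group B.
[category: toy, rating: 3, price: 38]: category is toy, rating = 3, does not fit → Group B.

Group B, Group B, Group A, Group B, Group B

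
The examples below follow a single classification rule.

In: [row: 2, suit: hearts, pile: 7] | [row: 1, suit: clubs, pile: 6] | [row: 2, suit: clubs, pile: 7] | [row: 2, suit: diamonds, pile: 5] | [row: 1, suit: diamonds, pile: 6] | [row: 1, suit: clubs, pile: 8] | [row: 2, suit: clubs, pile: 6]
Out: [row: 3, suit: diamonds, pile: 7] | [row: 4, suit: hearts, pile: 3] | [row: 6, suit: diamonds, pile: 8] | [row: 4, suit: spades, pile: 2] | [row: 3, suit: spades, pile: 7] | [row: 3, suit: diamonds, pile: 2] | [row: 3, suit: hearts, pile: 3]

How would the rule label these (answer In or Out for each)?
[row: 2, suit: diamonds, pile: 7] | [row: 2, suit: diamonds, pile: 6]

In, In

Rule: row ≤ 2. This holds for each 'In' example and fails for each 'Out' one.
[row: 2, suit: diamonds, pile: 7] → row = 2 → In. [row: 2, suit: diamonds, pile: 6] → row = 2 → In.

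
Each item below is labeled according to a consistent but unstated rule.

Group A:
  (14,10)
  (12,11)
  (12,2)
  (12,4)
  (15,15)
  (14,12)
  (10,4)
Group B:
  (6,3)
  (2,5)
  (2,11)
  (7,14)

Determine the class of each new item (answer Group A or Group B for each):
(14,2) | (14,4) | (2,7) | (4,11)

Group A, Group A, Group B, Group B

The rule appears to be: first ≥ 10.
(14,2): Group A (first 14).
(14,4): Group A (first 14).
(2,7): Group B (first 2).
(4,11): Group B (first 4).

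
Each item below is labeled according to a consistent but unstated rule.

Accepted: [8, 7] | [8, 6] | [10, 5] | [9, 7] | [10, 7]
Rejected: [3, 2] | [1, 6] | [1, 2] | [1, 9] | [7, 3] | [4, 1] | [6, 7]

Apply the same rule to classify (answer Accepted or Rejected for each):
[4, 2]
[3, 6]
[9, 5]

'Accepted' ⟺ sum ≥ 14.
Rejected: [4, 2], since 4+2 = 6.
Rejected: [3, 6], since 3+6 = 9.
Accepted: [9, 5], since 9+5 = 14.

Rejected, Rejected, Accepted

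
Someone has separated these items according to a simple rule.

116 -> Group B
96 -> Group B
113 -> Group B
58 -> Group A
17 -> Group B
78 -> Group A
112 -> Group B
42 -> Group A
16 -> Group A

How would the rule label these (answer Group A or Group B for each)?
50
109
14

Group A, Group B, Group A

One predicate separates the groups cleanly: even AND at most 78.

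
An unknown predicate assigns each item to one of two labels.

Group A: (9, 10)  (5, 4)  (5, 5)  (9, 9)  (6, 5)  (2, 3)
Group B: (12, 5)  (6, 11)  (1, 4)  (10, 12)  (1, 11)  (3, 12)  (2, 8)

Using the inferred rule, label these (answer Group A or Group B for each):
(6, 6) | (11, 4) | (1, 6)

The distinguishing property — |first − second| ≤ 1 — holds for all the 'Group A' cases and none of the 'Group B' cases.

Group A, Group B, Group B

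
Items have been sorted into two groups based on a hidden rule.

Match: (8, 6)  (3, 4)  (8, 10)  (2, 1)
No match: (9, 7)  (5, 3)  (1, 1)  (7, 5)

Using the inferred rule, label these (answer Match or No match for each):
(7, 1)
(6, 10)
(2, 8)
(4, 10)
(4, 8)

A rule that fits every label: product is even — true of each 'Match' example, false of each 'No match' one.
(7, 1) — 7·1 = 7, hence No match. (6, 10) — 6·10 = 60, hence Match. (2, 8) — 2·8 = 16, hence Match. (4, 10) — 4·10 = 40, hence Match. (4, 8) — 4·8 = 32, hence Match.

No match, Match, Match, Match, Match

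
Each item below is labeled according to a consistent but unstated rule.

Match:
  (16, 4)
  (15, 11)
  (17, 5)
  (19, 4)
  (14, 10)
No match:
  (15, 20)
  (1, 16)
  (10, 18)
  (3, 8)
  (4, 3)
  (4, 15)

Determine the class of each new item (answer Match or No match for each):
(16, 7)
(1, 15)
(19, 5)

One predicate separates the groups cleanly: first > second AND sum ≥ 11.
(16, 7) — 16 > 7, 16+7 = 23, hence Match.
(1, 15) — 1 < 15, 1+15 = 16, hence No match.
(19, 5) — 19 > 5, 19+5 = 24, hence Match.

Match, No match, Match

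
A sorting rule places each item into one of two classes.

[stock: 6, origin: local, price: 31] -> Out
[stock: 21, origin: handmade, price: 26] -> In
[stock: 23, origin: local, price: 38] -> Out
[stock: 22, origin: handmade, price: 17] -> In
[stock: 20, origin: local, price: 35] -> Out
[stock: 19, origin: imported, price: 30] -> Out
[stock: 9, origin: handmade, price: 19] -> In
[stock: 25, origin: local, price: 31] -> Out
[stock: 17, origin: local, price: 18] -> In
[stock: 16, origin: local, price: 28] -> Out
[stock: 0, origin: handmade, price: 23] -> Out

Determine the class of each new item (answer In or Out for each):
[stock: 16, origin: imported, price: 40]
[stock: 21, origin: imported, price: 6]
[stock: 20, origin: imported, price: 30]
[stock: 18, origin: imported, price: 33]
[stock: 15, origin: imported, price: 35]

The pattern is that an item is 'In' exactly when: stock ≥ 6 AND price ≤ 26.
[stock: 16, origin: imported, price: 40]: stock = 16, price = 40, lacks this property → Out. [stock: 21, origin: imported, price: 6]: stock = 21, price = 6, meets the rule → In. [stock: 20, origin: imported, price: 30]: stock = 20, price = 30, lacks this property → Out. [stock: 18, origin: imported, price: 33]: stock = 18, price = 33, lacks this property → Out. [stock: 15, origin: imported, price: 35]: stock = 15, price = 35, lacks this property → Out.

Out, In, Out, Out, Out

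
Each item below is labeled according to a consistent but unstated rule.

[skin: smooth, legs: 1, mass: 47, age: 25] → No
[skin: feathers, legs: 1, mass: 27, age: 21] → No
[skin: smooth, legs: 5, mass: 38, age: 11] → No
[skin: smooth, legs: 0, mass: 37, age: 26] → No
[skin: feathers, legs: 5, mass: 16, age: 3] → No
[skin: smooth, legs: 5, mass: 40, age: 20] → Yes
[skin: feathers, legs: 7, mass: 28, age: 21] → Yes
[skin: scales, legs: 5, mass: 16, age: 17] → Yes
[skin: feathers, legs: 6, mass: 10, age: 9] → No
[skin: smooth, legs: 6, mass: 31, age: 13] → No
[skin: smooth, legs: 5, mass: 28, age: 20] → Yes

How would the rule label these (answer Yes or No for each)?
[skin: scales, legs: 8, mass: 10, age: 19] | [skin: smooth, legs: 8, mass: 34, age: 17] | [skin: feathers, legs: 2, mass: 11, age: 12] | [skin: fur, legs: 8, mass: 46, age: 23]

Yes, Yes, No, Yes

The rule appears to be: legs ≥ 5 AND age ≥ 17.
[skin: scales, legs: 8, mass: 10, age: 19]: legs = 8, age = 19, has this property → Yes.
[skin: smooth, legs: 8, mass: 34, age: 17]: legs = 8, age = 17, has this property → Yes.
[skin: feathers, legs: 2, mass: 11, age: 12]: legs = 2, age = 12, doesn't qualify → No.
[skin: fur, legs: 8, mass: 46, age: 23]: legs = 8, age = 23, has this property → Yes.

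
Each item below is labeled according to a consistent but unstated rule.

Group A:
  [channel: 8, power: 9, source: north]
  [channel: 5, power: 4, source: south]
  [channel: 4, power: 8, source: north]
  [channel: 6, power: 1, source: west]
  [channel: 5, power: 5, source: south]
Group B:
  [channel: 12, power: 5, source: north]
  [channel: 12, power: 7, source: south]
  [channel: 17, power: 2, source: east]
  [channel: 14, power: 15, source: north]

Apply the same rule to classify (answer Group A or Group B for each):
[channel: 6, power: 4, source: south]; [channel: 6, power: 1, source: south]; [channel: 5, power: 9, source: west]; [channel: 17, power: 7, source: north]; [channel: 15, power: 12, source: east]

All 'Group A' examples share one property — channel ≤ 8 — and every 'Group B' example lacks it.
[channel: 6, power: 4, source: south] — channel = 6, hence Group A. [channel: 6, power: 1, source: south] — channel = 6, hence Group A. [channel: 5, power: 9, source: west] — channel = 5, hence Group A. [channel: 17, power: 7, source: north] — channel = 17, hence Group B. [channel: 15, power: 12, source: east] — channel = 15, hence Group B.

Group A, Group A, Group A, Group B, Group B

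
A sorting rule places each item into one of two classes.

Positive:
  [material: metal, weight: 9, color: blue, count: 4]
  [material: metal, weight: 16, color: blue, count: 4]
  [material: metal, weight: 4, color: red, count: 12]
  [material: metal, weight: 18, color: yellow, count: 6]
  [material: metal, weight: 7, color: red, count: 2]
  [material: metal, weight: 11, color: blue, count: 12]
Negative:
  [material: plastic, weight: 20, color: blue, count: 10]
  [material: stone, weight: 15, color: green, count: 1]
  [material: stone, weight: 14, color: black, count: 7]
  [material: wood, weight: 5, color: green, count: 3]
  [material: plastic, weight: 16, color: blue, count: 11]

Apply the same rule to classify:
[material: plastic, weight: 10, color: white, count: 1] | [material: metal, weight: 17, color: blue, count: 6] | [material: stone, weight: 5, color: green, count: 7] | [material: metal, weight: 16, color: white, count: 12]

Negative, Positive, Negative, Positive

Checking candidate rules against both groups, what survives is: material is metal.
[material: plastic, weight: 10, color: white, count: 1]: material is plastic — doesn't match, so Negative.
[material: metal, weight: 17, color: blue, count: 6]: material is metal — matches, so Positive.
[material: stone, weight: 5, color: green, count: 7]: material is stone — doesn't match, so Negative.
[material: metal, weight: 16, color: white, count: 12]: material is metal — matches, so Positive.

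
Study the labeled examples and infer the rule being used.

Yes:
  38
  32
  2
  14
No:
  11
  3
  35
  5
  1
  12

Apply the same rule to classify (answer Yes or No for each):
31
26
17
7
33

The common property of the 'Yes' items is: ≡ 2 (mod 6). No 'No' item has it.
31: No (31 mod 6 = 1). 26: Yes (26 mod 6 = 2). 17: No (17 mod 6 = 5). 7: No (7 mod 6 = 1). 33: No (33 mod 6 = 3).

No, Yes, No, No, No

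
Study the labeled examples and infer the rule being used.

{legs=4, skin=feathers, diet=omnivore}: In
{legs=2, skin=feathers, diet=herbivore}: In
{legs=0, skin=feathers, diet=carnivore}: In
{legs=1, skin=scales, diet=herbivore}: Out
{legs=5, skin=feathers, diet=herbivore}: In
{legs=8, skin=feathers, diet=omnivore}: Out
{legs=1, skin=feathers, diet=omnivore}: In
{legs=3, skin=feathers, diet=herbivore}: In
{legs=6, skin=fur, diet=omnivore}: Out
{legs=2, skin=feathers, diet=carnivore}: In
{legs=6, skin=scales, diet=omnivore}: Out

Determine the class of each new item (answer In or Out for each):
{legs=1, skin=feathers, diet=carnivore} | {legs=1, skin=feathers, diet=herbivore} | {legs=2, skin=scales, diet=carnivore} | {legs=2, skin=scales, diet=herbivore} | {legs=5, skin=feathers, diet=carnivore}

The distinguishing property — skin is feathers AND legs ≤ 5 — holds for all the 'In' cases and none of the 'Out' cases.
In: {legs=1, skin=feathers, diet=carnivore}, since skin is feathers, legs = 1.
In: {legs=1, skin=feathers, diet=herbivore}, since skin is feathers, legs = 1.
Out: {legs=2, skin=scales, diet=carnivore}, since skin is scales, legs = 2.
Out: {legs=2, skin=scales, diet=herbivore}, since skin is scales, legs = 2.
In: {legs=5, skin=feathers, diet=carnivore}, since skin is feathers, legs = 5.

In, In, Out, Out, In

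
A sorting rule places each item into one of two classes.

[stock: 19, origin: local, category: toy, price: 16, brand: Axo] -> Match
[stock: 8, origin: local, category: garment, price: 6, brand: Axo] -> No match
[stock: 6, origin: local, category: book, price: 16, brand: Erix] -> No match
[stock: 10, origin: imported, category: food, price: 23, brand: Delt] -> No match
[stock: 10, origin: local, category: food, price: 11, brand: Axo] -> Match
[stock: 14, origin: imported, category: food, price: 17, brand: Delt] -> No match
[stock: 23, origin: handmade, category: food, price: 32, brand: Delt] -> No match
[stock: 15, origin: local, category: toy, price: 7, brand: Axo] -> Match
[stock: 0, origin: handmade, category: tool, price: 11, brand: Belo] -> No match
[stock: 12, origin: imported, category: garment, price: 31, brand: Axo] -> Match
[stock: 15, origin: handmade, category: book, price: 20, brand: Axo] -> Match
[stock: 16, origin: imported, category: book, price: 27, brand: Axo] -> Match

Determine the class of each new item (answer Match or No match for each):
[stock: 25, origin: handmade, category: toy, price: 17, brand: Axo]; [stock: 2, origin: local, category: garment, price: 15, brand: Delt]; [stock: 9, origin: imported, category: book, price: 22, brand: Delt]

Match, No match, No match

Every 'Match' example satisfies: brand is Axo AND price ≥ 7. None of the 'No match' examples do.
Match: [stock: 25, origin: handmade, category: toy, price: 17, brand: Axo], since brand is Axo, price = 17.
No match: [stock: 2, origin: local, category: garment, price: 15, brand: Delt], since brand is Delt, price = 15.
No match: [stock: 9, origin: imported, category: book, price: 22, brand: Delt], since brand is Delt, price = 22.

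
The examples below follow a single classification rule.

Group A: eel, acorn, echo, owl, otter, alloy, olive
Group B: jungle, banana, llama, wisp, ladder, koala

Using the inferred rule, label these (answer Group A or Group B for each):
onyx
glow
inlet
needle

Group A, Group B, Group A, Group B

Comparing the two groups points to one rule — starts with a vowel.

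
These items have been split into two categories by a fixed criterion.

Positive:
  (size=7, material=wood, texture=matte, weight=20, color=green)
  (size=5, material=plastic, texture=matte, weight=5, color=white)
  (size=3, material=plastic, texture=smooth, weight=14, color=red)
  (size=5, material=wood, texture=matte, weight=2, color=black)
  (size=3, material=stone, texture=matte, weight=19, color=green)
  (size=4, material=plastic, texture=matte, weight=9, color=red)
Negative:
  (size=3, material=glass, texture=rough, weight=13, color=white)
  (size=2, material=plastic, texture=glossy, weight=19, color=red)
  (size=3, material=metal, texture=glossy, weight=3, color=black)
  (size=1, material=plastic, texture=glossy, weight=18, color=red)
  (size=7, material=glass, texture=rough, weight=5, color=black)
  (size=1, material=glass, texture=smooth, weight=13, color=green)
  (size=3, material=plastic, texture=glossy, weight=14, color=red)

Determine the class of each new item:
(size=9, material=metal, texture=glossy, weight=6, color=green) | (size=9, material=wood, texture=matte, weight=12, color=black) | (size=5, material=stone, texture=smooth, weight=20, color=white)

Negative, Positive, Positive

'Positive' ⟺ texture is not glossy AND material is not glass.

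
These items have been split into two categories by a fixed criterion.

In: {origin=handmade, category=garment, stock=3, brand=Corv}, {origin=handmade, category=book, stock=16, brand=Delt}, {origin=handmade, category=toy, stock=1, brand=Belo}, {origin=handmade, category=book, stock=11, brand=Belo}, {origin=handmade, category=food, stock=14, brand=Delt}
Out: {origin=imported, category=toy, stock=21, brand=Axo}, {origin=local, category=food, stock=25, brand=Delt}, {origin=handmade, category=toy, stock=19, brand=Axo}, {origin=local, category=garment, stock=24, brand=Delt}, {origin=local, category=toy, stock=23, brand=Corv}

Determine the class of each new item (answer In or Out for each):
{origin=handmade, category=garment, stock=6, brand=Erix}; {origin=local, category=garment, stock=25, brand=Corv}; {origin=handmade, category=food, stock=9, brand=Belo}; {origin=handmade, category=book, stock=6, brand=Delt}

In, Out, In, In

'In' ⟺ stock ≤ 16.
{origin=handmade, category=garment, stock=6, brand=Erix}: stock = 6 — checks out, so In.
{origin=local, category=garment, stock=25, brand=Corv}: stock = 25 — lacks this property, so Out.
{origin=handmade, category=food, stock=9, brand=Belo}: stock = 9 — checks out, so In.
{origin=handmade, category=book, stock=6, brand=Delt}: stock = 6 — checks out, so In.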